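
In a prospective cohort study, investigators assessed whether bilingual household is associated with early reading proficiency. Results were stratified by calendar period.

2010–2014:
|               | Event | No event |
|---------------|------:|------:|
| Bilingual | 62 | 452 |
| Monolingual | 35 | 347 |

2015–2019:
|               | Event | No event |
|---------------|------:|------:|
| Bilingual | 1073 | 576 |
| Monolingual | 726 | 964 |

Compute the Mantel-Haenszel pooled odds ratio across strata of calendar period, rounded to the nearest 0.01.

OR_MH = Σ(aᵢdᵢ/nᵢ) / Σ(bᵢcᵢ/nᵢ), where nᵢ is the stratum total.
Stratum 1 (2010–2014): n = 896; a·d/n = 62·347/896 = 24.0112; b·c/n = 452·35/896 = 17.6562
Stratum 2 (2015–2019): n = 3339; a·d/n = 1073·964/3339 = 309.7850; b·c/n = 576·726/3339 = 125.2399
OR_MH = (24.0112 + 309.7850) / (17.6562 + 125.2399) = 333.7961 / 142.8961 = 2.33594

2.34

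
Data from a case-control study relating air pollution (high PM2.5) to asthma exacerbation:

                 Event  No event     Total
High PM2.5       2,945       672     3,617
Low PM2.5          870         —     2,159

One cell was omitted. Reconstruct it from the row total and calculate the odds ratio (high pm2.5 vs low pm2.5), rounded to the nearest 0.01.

The missing cell is in the unexposed row: 2159 − 870 = 1289.
So a = 2945, b = 672, c = 870, d = 1289.
OR = (a·d)/(b·c) = (2945 × 1289) / (672 × 870) = 3796105 / 584640 = 6.49306

6.49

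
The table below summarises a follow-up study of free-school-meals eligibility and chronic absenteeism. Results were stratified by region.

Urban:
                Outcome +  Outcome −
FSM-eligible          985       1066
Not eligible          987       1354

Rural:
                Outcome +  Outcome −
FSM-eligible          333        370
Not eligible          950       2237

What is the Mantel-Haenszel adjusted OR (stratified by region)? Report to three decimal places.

1.501

OR_MH = Σ(aᵢdᵢ/nᵢ) / Σ(bᵢcᵢ/nᵢ), where nᵢ is the stratum total.
Stratum 1 (Urban): n = 4392; a·d/n = 985·1354/4392 = 303.6635; b·c/n = 1066·987/4392 = 239.5587
Stratum 2 (Rural): n = 3890; a·d/n = 333·2237/3890 = 191.4964; b·c/n = 370·950/3890 = 90.3599
OR_MH = (303.6635 + 191.4964) / (239.5587 + 90.3599) = 495.1599 / 329.9186 = 1.50085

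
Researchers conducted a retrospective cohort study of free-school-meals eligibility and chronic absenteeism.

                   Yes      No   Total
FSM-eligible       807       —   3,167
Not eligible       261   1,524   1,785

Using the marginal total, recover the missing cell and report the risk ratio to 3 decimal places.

The missing cell is in the exposed row: 3167 − 807 = 2360.
So a = 807, b = 2360, c = 261, d = 1524.
RR = [a/(a+b)] / [c/(c+d)] = (807/3167) / (261/1785) = 0.25482/0.14622 = 1.74270

1.743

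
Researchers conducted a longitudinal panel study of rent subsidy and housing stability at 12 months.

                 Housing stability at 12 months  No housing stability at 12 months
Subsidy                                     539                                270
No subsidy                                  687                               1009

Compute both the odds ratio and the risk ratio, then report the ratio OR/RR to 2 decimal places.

Cells: a = 539, b = 270, c = 687, d = 1009.
OR = (539·1009)/(270·687) = 543851/185490 = 2.93197
Risk in exposed = 539/809 = 0.66625; risk in unexposed = 687/1696 = 0.40507; RR = 1.64479
OR/RR = 2.93197 / 1.64479 = 1.78258
The outcome is not rare, so the OR lies further from 1 than the RR.

1.78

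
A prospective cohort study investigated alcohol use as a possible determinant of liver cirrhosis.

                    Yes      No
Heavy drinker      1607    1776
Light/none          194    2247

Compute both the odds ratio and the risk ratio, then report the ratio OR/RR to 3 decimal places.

1.753

Cells: a = 1607, b = 1776, c = 194, d = 2247.
OR = (1607·2247)/(1776·194) = 3610929/344544 = 10.48031
Risk in exposed = 1607/3383 = 0.47502; risk in unexposed = 194/2441 = 0.07948; RR = 5.97695
OR/RR = 10.48031 / 5.97695 = 1.75345
The outcome is not rare, so the OR lies further from 1 than the RR.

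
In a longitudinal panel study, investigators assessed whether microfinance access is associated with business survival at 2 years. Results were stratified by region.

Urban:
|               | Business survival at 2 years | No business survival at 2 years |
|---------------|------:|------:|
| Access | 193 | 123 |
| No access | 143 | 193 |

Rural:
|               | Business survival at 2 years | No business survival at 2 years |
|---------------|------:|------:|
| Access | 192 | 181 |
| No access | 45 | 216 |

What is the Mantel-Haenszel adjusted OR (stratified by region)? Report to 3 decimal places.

OR_MH = Σ(aᵢdᵢ/nᵢ) / Σ(bᵢcᵢ/nᵢ), where nᵢ is the stratum total.
Stratum 1 (Urban): n = 652; a·d/n = 193·193/652 = 57.1304; b·c/n = 123·143/652 = 26.9770
Stratum 2 (Rural): n = 634; a·d/n = 192·216/634 = 65.4132; b·c/n = 181·45/634 = 12.8470
OR_MH = (57.1304 + 65.4132) / (26.9770 + 12.8470) = 122.5436 / 39.8240 = 3.07713

3.077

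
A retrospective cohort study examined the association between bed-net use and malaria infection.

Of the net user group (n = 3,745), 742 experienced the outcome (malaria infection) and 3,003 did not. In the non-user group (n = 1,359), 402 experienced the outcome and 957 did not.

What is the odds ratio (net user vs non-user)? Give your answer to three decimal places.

0.588

From the description: a = 742, b = 3003, c = 402, d = 957.
OR = (a·d)/(b·c) = (742 × 957) / (3003 × 402) = 710094 / 1207206 = 0.58821
Exposure is associated with lower odds of malaria infection (OR = 0.59 < 1).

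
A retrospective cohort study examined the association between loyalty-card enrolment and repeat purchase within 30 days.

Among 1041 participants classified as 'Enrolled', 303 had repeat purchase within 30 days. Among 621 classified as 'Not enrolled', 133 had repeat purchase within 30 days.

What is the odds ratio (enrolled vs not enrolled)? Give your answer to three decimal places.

From the description: a = 303, b = 738, c = 133, d = 488.
OR = (a·d)/(b·c) = (303 × 488) / (738 × 133) = 147864 / 98154 = 1.50645
The odds of repeat purchase within 30 days are about 1.51 times as high in the enrolled group.

1.506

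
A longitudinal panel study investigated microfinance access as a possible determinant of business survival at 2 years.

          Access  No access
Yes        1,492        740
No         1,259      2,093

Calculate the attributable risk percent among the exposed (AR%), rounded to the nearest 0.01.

Reading the table with exposure as columns: a = 1492 (Access, case), b = 1259 (Access, non-case), c = 740 (No access, case), d = 2093.
Risk in exposed = 1492/2751 = 0.54235; risk in unexposed = 740/2833 = 0.26121.
RR = 0.54235/0.26121 = 2.07631
AR% = (RR − 1)/RR × 100 = (2.07631 − 1)/2.07631 × 100 = 51.8377%

51.84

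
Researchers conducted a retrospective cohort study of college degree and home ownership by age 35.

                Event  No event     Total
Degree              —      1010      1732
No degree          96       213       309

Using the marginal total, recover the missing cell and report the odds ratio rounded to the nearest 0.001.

The missing cell is in the exposed row: 1732 − 1010 = 722.
So a = 722, b = 1010, c = 96, d = 213.
OR = (a·d)/(b·c) = (722 × 213) / (1010 × 96) = 153786 / 96960 = 1.58608

1.586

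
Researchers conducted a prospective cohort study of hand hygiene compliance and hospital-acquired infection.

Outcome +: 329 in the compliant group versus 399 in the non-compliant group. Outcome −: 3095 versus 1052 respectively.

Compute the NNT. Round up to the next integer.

Risk in treated group = 329/3424 = 0.09609; risk in control = 399/1451 = 0.27498.
Absolute risk reduction = 0.27498 − 0.09609 = 0.17890
NNT = 1 / ARR = 1 / 0.17890 = 5.590 → round up → 6

6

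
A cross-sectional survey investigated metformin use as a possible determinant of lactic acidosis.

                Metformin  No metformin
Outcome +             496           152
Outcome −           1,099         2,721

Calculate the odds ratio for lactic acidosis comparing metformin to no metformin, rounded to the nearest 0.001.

Reading the table with exposure as columns: a = 496 (Metformin, case), b = 1099 (Metformin, non-case), c = 152 (No metformin, case), d = 2721.
OR = (a·d)/(b·c) = (496 × 2721) / (1099 × 152) = 1349616 / 167048 = 8.07921
The odds of lactic acidosis are about 8.08 times as high in the metformin group.

8.079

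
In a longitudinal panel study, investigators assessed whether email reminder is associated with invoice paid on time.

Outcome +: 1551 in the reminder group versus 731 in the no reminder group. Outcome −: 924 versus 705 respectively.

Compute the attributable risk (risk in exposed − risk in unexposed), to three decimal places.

0.118

From the description: a = 1551, b = 924, c = 731, d = 705.
Risk in exposed = 1551/2475 = 0.626667; risk in unexposed = 731/1436 = 0.509053.
Risk difference = 0.626667 − 0.509053 = 0.117614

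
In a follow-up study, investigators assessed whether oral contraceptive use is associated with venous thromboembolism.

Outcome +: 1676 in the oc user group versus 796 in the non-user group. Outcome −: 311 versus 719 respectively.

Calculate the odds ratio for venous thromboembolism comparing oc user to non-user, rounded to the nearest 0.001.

From the description: a = 1676, b = 311, c = 796, d = 719.
OR = (a·d)/(b·c) = (1676 × 719) / (311 × 796) = 1205044 / 247556 = 4.86776
The odds of venous thromboembolism are about 4.87 times as high in the oc user group.

4.868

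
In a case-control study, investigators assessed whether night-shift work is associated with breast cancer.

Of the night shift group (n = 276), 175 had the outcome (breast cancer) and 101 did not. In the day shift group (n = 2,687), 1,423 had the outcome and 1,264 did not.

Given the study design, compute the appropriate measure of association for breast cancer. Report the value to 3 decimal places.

1.539

From the description: a = 175, b = 101, c = 1423, d = 1264.
This is a case-control study: participants were sampled on outcome status, so risks in the source population cannot be estimated directly — relative risk is not valid here. The odds ratio is the appropriate measure.
OR = (a·d)/(b·c) = (175 × 1264) / (101 × 1423) = 221200 / 143723 = 1.53907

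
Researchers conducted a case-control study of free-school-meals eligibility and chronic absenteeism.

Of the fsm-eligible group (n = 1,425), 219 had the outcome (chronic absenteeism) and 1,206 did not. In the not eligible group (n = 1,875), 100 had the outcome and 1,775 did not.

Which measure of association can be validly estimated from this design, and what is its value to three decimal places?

3.223

From the description: a = 219, b = 1206, c = 100, d = 1775.
This is a case-control study: participants were sampled on outcome status, so risks in the source population cannot be estimated directly — relative risk is not valid here. The odds ratio is the appropriate measure.
OR = (a·d)/(b·c) = (219 × 1775) / (1206 × 100) = 388725 / 120600 = 3.22326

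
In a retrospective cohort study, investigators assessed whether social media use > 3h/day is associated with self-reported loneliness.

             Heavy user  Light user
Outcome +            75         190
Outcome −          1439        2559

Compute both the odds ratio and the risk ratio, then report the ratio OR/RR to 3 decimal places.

0.979

Reading the table with exposure as columns: a = 75 (Heavy user, case), b = 1439 (Heavy user, non-case), c = 190 (Light user, case), d = 2559.
OR = (75·2559)/(1439·190) = 191925/273410 = 0.70197
Risk in exposed = 75/1514 = 0.04954; risk in unexposed = 190/2749 = 0.06912; RR = 0.71673
OR/RR = 0.70197 / 0.71673 = 0.97940
The outcome is rare in both groups, so OR ≈ RR (ratio near 1).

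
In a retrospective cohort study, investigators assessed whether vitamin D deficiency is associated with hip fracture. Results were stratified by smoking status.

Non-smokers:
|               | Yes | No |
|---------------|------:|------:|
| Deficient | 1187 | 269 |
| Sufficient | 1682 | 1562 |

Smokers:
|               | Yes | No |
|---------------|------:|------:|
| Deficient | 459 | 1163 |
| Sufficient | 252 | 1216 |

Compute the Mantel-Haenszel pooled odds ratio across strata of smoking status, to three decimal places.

3.009

OR_MH = Σ(aᵢdᵢ/nᵢ) / Σ(bᵢcᵢ/nᵢ), where nᵢ is the stratum total.
Stratum 1 (Non-smokers): n = 4700; a·d/n = 1187·1562/4700 = 394.4881; b·c/n = 269·1682/4700 = 96.2677
Stratum 2 (Smokers): n = 3090; a·d/n = 459·1216/3090 = 180.6291; b·c/n = 1163·252/3090 = 94.8466
OR_MH = (394.4881 + 180.6291) / (96.2677 + 94.8466) = 575.1172 / 191.1143 = 3.00928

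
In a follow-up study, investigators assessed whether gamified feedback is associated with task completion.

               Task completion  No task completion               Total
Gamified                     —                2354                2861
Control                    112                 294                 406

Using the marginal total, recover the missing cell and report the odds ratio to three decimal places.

0.565

The missing cell is in the exposed row: 2861 − 2354 = 507.
So a = 507, b = 2354, c = 112, d = 294.
OR = (a·d)/(b·c) = (507 × 294) / (2354 × 112) = 149058 / 263648 = 0.56537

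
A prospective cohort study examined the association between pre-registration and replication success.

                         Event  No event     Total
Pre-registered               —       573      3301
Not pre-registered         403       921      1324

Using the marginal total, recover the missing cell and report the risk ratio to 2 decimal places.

2.72

The missing cell is in the exposed row: 3301 − 573 = 2728.
So a = 2728, b = 573, c = 403, d = 921.
RR = [a/(a+b)] / [c/(c+d)] = (2728/3301) / (403/1324) = 0.82642/0.30438 = 2.71507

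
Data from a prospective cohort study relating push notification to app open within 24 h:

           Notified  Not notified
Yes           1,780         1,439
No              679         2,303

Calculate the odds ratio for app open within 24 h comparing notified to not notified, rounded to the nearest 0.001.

Reading the table with exposure as columns: a = 1780 (Notified, case), b = 679 (Notified, non-case), c = 1439 (Not notified, case), d = 2303.
OR = (a·d)/(b·c) = (1780 × 2303) / (679 × 1439) = 4099340 / 977081 = 4.19550
The odds of app open within 24 h are about 4.20 times as high in the notified group.

4.195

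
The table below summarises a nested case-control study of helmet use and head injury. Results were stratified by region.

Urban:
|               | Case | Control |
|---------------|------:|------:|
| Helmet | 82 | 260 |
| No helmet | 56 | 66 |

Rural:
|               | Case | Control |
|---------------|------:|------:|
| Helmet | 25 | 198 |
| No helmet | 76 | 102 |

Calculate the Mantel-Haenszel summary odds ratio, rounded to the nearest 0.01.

OR_MH = Σ(aᵢdᵢ/nᵢ) / Σ(bᵢcᵢ/nᵢ), where nᵢ is the stratum total.
Stratum 1 (Urban): n = 464; a·d/n = 82·66/464 = 11.6638; b·c/n = 260·56/464 = 31.3793
Stratum 2 (Rural): n = 401; a·d/n = 25·102/401 = 6.3591; b·c/n = 198·76/401 = 37.5262
OR_MH = (11.6638 + 6.3591) / (31.3793 + 37.5262) = 18.0229 / 68.9055 = 0.26156

0.26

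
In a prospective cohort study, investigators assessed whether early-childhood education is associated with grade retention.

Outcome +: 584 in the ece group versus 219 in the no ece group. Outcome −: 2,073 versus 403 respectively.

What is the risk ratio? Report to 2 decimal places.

From the description: a = 584, b = 2073, c = 219, d = 403.
Risk in exposed = 584/2657 = 0.21980; risk in unexposed = 219/622 = 0.35209.
RR = 0.21980 / 0.35209 = 0.62426
The risk is 38% lower among the exposed than among the unexposed.

0.62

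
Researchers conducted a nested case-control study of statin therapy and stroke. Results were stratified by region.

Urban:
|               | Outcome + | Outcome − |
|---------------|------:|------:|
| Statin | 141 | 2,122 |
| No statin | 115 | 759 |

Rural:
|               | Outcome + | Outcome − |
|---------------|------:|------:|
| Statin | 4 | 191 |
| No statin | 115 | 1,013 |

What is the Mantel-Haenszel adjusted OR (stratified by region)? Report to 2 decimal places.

0.39

OR_MH = Σ(aᵢdᵢ/nᵢ) / Σ(bᵢcᵢ/nᵢ), where nᵢ is the stratum total.
Stratum 1 (Urban): n = 3137; a·d/n = 141·759/3137 = 34.1151; b·c/n = 2122·115/3137 = 77.7909
Stratum 2 (Rural): n = 1323; a·d/n = 4·1013/1323 = 3.0627; b·c/n = 191·115/1323 = 16.6024
OR_MH = (34.1151 + 3.0627) / (77.7909 + 16.6024) = 37.1778 / 94.3933 = 0.39386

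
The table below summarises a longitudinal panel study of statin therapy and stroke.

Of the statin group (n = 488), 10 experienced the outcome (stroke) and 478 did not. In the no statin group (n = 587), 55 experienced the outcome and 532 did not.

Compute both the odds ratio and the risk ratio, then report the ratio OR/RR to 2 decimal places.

0.93

From the description: a = 10, b = 478, c = 55, d = 532.
OR = (10·532)/(478·55) = 5320/26290 = 0.20236
Risk in exposed = 10/488 = 0.02049; risk in unexposed = 55/587 = 0.09370; RR = 0.21870
OR/RR = 0.20236 / 0.21870 = 0.92526
The outcome is rare in both groups, so OR ≈ RR (ratio near 1).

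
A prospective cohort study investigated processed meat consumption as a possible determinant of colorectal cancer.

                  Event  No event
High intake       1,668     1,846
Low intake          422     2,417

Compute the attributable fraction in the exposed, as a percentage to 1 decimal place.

Cells: a = 1668, b = 1846, c = 422, d = 2417.
Risk in exposed = 1668/3514 = 0.47467; risk in unexposed = 422/2839 = 0.14864.
RR = 0.47467/0.14864 = 3.19336
AR% = (RR − 1)/RR × 100 = (3.19336 − 1)/3.19336 × 100 = 68.6850%

68.7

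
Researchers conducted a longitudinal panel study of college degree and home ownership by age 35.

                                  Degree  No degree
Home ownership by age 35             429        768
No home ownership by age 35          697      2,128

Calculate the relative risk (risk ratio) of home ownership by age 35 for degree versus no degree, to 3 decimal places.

Reading the table with exposure as columns: a = 429 (Degree, case), b = 697 (Degree, non-case), c = 768 (No degree, case), d = 2128.
Risk in exposed = 429/1126 = 0.38099; risk in unexposed = 768/2896 = 0.26519.
RR = 0.38099 / 0.26519 = 1.43667
The risk among the exposed is 1.44 times that among the unexposed.

1.437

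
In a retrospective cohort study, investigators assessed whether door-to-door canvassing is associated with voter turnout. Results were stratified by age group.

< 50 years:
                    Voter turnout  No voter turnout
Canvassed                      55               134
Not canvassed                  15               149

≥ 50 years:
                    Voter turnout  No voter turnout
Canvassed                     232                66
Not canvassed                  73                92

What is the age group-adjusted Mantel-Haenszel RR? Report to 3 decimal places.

1.967

RR_MH = Σ(aᵢ·n₀ᵢ/nᵢ) / Σ(cᵢ·n₁ᵢ/nᵢ), with n₁ᵢ = aᵢ+bᵢ (exposed), n₀ᵢ = cᵢ+dᵢ (unexposed), nᵢ = n₁ᵢ+n₀ᵢ.
Stratum 1 (< 50 years): n₁ = 189, n₀ = 164, n = 353; a·n₀/n = 55·164/353 = 25.5524; c·n₁/n = 15·189/353 = 8.0312
Stratum 2 (≥ 50 years): n₁ = 298, n₀ = 165, n = 463; a·n₀/n = 232·165/463 = 82.6782; c·n₁/n = 73·298/463 = 46.9849
RR_MH = (25.5524 + 82.6782) / (8.0312 + 46.9849) = 108.2306 / 55.0160 = 1.96726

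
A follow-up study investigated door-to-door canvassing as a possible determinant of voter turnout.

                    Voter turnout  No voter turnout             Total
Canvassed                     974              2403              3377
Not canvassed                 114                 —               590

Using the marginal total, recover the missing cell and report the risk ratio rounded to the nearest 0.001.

1.493

The missing cell is in the unexposed row: 590 − 114 = 476.
So a = 974, b = 2403, c = 114, d = 476.
RR = [a/(a+b)] / [c/(c+d)] = (974/3377) / (114/590) = 0.28842/0.19322 = 1.49271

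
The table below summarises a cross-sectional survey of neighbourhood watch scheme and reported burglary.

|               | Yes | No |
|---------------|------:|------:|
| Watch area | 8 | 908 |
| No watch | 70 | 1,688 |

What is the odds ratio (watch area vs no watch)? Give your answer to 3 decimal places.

0.212

Cells: a = 8, b = 908, c = 70, d = 1688.
OR = (a·d)/(b·c) = (8 × 1688) / (908 × 70) = 13504 / 63560 = 0.21246
Exposure is associated with lower odds of reported burglary (OR = 0.21 < 1).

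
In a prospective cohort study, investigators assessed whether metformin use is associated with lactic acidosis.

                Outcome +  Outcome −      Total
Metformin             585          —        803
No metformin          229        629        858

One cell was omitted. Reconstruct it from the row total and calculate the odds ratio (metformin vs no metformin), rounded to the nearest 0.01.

7.37

The missing cell is in the exposed row: 803 − 585 = 218.
So a = 585, b = 218, c = 229, d = 629.
OR = (a·d)/(b·c) = (585 × 629) / (218 × 229) = 367965 / 49922 = 7.37080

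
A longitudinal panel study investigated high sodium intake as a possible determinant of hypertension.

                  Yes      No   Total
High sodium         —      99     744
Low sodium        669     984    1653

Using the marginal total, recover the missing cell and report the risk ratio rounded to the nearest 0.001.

The missing cell is in the exposed row: 744 − 99 = 645.
So a = 645, b = 99, c = 669, d = 984.
RR = [a/(a+b)] / [c/(c+d)] = (645/744) / (669/1653) = 0.86694/0.40472 = 2.14207

2.142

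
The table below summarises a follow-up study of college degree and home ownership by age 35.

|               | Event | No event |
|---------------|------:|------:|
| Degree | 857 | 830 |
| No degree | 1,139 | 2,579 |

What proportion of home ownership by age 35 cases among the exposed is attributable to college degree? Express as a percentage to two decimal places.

39.70

Cells: a = 857, b = 830, c = 1139, d = 2579.
Risk in exposed = 857/1687 = 0.50800; risk in unexposed = 1139/3718 = 0.30635.
RR = 0.50800/0.30635 = 1.65826
AR% = (RR − 1)/RR × 100 = (1.65826 − 1)/1.65826 × 100 = 39.6957%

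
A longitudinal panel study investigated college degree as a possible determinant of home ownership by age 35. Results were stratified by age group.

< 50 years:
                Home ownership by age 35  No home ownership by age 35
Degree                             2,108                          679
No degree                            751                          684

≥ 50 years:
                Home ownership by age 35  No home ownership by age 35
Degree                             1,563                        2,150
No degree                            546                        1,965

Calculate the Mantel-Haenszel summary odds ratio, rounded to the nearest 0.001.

2.699

OR_MH = Σ(aᵢdᵢ/nᵢ) / Σ(bᵢcᵢ/nᵢ), where nᵢ is the stratum total.
Stratum 1 (< 50 years): n = 4222; a·d/n = 2108·684/4222 = 341.5140; b·c/n = 679·751/4222 = 120.7790
Stratum 2 (≥ 50 years): n = 6224; a·d/n = 1563·1965/6224 = 493.4600; b·c/n = 2150·546/6224 = 188.6086
OR_MH = (341.5140 + 493.4600) / (120.7790 + 188.6086) = 834.9740 / 309.3876 = 2.69880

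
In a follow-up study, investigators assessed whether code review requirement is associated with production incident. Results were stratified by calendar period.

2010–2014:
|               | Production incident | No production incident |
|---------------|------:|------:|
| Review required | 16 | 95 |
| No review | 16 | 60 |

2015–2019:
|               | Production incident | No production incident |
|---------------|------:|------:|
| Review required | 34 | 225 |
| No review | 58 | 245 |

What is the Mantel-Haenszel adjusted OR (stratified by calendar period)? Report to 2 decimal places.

0.64

OR_MH = Σ(aᵢdᵢ/nᵢ) / Σ(bᵢcᵢ/nᵢ), where nᵢ is the stratum total.
Stratum 1 (2010–2014): n = 187; a·d/n = 16·60/187 = 5.1337; b·c/n = 95·16/187 = 8.1283
Stratum 2 (2015–2019): n = 562; a·d/n = 34·245/562 = 14.8221; b·c/n = 225·58/562 = 23.2206
OR_MH = (5.1337 + 14.8221) / (8.1283 + 23.2206) = 19.9558 / 31.3490 = 0.63657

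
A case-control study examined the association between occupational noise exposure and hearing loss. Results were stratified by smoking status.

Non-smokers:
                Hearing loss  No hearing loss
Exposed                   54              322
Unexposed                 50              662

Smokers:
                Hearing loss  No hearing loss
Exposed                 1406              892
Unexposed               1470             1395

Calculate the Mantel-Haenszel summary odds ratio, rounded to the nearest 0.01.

OR_MH = Σ(aᵢdᵢ/nᵢ) / Σ(bᵢcᵢ/nᵢ), where nᵢ is the stratum total.
Stratum 1 (Non-smokers): n = 1088; a·d/n = 54·662/1088 = 32.8566; b·c/n = 322·50/1088 = 14.7978
Stratum 2 (Smokers): n = 5163; a·d/n = 1406·1395/5163 = 379.8896; b·c/n = 892·1470/5163 = 253.9686
OR_MH = (32.8566 + 379.8896) / (14.7978 + 253.9686) = 412.7462 / 268.7664 = 1.53571

1.54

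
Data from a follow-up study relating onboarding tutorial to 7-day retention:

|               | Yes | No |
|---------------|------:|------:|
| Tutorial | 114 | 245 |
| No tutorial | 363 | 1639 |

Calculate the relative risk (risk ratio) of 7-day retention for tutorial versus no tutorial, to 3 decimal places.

Cells: a = 114, b = 245, c = 363, d = 1639.
Risk in exposed = 114/359 = 0.31755; risk in unexposed = 363/2002 = 0.18132.
RR = 0.31755 / 0.18132 = 1.75133
The risk among the exposed is 1.75 times that among the unexposed.

1.751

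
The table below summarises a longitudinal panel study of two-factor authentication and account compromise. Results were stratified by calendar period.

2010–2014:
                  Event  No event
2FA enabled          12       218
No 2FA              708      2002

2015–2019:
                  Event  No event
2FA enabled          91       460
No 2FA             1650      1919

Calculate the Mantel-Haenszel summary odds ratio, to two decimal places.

0.21

OR_MH = Σ(aᵢdᵢ/nᵢ) / Σ(bᵢcᵢ/nᵢ), where nᵢ is the stratum total.
Stratum 1 (2010–2014): n = 2940; a·d/n = 12·2002/2940 = 8.1714; b·c/n = 218·708/2940 = 52.4980
Stratum 2 (2015–2019): n = 4120; a·d/n = 91·1919/4120 = 42.3857; b·c/n = 460·1650/4120 = 184.2233
OR_MH = (8.1714 + 42.3857) / (52.4980 + 184.2233) = 50.5571 / 236.7213 = 0.21357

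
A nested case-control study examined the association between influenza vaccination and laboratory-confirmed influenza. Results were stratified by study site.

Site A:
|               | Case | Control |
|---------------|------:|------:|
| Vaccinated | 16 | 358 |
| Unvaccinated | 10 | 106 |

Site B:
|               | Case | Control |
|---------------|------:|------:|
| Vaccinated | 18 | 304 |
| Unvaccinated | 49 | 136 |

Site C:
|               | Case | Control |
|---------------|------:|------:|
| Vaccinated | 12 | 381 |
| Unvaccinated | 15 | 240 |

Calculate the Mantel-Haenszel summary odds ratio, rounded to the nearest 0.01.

0.28

OR_MH = Σ(aᵢdᵢ/nᵢ) / Σ(bᵢcᵢ/nᵢ), where nᵢ is the stratum total.
Stratum 1 (Site A): n = 490; a·d/n = 16·106/490 = 3.4612; b·c/n = 358·10/490 = 7.3061
Stratum 2 (Site B): n = 507; a·d/n = 18·136/507 = 4.8284; b·c/n = 304·49/507 = 29.3807
Stratum 3 (Site C): n = 648; a·d/n = 12·240/648 = 4.4444; b·c/n = 381·15/648 = 8.8194
OR_MH = (3.4612 + 4.8284 + 4.4444) / (7.3061 + 29.3807 + 8.8194) = 12.7341 / 45.5062 = 0.27983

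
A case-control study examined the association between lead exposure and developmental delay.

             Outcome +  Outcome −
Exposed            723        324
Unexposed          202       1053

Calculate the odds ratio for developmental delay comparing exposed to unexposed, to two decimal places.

11.63

Cells: a = 723, b = 324, c = 202, d = 1053.
OR = (a·d)/(b·c) = (723 × 1053) / (324 × 202) = 761319 / 65448 = 11.63243
The odds of developmental delay are about 11.63 times as high in the exposed group.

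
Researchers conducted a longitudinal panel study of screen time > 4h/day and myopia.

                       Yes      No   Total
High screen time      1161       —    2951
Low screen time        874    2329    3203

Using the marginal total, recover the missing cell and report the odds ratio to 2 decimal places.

The missing cell is in the exposed row: 2951 − 1161 = 1790.
So a = 1161, b = 1790, c = 874, d = 2329.
OR = (a·d)/(b·c) = (1161 × 2329) / (1790 × 874) = 2703969 / 1564460 = 1.72837

1.73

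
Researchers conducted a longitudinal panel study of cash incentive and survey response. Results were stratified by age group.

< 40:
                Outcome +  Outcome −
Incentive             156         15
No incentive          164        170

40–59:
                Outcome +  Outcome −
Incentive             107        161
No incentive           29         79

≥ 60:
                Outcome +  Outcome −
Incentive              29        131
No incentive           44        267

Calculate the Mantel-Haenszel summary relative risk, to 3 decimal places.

RR_MH = Σ(aᵢ·n₀ᵢ/nᵢ) / Σ(cᵢ·n₁ᵢ/nᵢ), with n₁ᵢ = aᵢ+bᵢ (exposed), n₀ᵢ = cᵢ+dᵢ (unexposed), nᵢ = n₁ᵢ+n₀ᵢ.
Stratum 1 (< 40): n₁ = 171, n₀ = 334, n = 505; a·n₀/n = 156·334/505 = 103.1762; c·n₁/n = 164·171/505 = 55.5327
Stratum 2 (40–59): n₁ = 268, n₀ = 108, n = 376; a·n₀/n = 107·108/376 = 30.7340; c·n₁/n = 29·268/376 = 20.6702
Stratum 3 (≥ 60): n₁ = 160, n₀ = 311, n = 471; a·n₀/n = 29·311/471 = 19.1486; c·n₁/n = 44·160/471 = 14.9469
RR_MH = (103.1762 + 30.7340 + 19.1486) / (55.5327 + 20.6702 + 14.9469) = 153.0589 / 91.1498 = 1.67920

1.679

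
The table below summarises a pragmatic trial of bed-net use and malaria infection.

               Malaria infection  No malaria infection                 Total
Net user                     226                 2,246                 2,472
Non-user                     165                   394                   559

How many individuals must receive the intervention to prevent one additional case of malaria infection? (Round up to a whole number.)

Risk in treated group = 226/2472 = 0.09142; risk in control = 165/559 = 0.29517.
Absolute risk reduction = 0.29517 − 0.09142 = 0.20375
NNT = 1 / ARR = 1 / 0.20375 = 4.908 → round up → 5

5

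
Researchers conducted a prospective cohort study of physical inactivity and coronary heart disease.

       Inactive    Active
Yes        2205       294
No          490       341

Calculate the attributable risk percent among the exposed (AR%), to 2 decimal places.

Reading the table with exposure as columns: a = 2205 (Inactive, case), b = 490 (Inactive, non-case), c = 294 (Active, case), d = 341.
Risk in exposed = 2205/2695 = 0.81818; risk in unexposed = 294/635 = 0.46299.
RR = 0.81818/0.46299 = 1.76716
AR% = (RR − 1)/RR × 100 = (1.76716 − 1)/1.76716 × 100 = 43.4121%

43.41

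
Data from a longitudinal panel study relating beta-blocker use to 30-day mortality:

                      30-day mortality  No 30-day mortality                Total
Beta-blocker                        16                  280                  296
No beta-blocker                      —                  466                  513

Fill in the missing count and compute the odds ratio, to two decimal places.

The missing cell is in the unexposed row: 513 − 466 = 47.
So a = 16, b = 280, c = 47, d = 466.
OR = (a·d)/(b·c) = (16 × 466) / (280 × 47) = 7456 / 13160 = 0.56657

0.57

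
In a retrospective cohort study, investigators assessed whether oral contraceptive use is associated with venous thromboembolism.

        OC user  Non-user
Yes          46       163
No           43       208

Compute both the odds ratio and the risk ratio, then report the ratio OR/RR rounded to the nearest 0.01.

1.16

Reading the table with exposure as columns: a = 46 (OC user, case), b = 43 (OC user, non-case), c = 163 (Non-user, case), d = 208.
OR = (46·208)/(43·163) = 9568/7009 = 1.36510
Risk in exposed = 46/89 = 0.51685; risk in unexposed = 163/371 = 0.43935; RR = 1.17640
OR/RR = 1.36510 / 1.17640 = 1.16041
The outcome is not rare, so the OR lies further from 1 than the RR.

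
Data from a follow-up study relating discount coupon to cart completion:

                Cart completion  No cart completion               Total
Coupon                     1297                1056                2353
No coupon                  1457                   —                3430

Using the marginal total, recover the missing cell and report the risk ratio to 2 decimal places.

1.30

The missing cell is in the unexposed row: 3430 − 1457 = 1973.
So a = 1297, b = 1056, c = 1457, d = 1973.
RR = [a/(a+b)] / [c/(c+d)] = (1297/2353) / (1457/3430) = 0.55121/0.42478 = 1.29764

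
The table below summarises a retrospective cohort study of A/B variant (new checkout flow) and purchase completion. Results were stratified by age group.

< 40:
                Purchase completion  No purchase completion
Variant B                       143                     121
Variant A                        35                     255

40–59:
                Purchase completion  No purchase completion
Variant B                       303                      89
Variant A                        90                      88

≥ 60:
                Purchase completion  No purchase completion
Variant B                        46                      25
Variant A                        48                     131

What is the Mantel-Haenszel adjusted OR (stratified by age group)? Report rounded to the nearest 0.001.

OR_MH = Σ(aᵢdᵢ/nᵢ) / Σ(bᵢcᵢ/nᵢ), where nᵢ is the stratum total.
Stratum 1 (< 40): n = 554; a·d/n = 143·255/554 = 65.8213; b·c/n = 121·35/554 = 7.6444
Stratum 2 (40–59): n = 570; a·d/n = 303·88/570 = 46.7789; b·c/n = 89·90/570 = 14.0526
Stratum 3 (≥ 60): n = 250; a·d/n = 46·131/250 = 24.1040; b·c/n = 25·48/250 = 4.8000
OR_MH = (65.8213 + 46.7789 + 24.1040) / (7.6444 + 14.0526 + 4.8000) = 136.7042 / 26.4970 = 5.15923

5.159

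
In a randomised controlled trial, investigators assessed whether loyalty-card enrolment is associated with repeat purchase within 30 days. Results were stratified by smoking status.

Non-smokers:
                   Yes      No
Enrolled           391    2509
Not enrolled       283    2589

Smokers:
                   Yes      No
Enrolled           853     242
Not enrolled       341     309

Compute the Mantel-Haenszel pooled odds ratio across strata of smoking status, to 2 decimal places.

1.92

OR_MH = Σ(aᵢdᵢ/nᵢ) / Σ(bᵢcᵢ/nᵢ), where nᵢ is the stratum total.
Stratum 1 (Non-smokers): n = 5772; a·d/n = 391·2589/5772 = 175.3810; b·c/n = 2509·283/5772 = 123.0158
Stratum 2 (Smokers): n = 1745; a·d/n = 853·309/1745 = 151.0470; b·c/n = 242·341/1745 = 47.2905
OR_MH = (175.3810 + 151.0470) / (123.0158 + 47.2905) = 326.4280 / 170.3063 = 1.91671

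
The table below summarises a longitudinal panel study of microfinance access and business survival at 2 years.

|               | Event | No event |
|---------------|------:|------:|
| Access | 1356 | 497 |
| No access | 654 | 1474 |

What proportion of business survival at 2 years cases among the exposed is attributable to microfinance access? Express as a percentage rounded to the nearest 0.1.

58.0

Cells: a = 1356, b = 497, c = 654, d = 1474.
Risk in exposed = 1356/1853 = 0.73179; risk in unexposed = 654/2128 = 0.30733.
RR = 0.73179/0.30733 = 2.38110
AR% = (RR − 1)/RR × 100 = (2.38110 − 1)/2.38110 × 100 = 58.0027%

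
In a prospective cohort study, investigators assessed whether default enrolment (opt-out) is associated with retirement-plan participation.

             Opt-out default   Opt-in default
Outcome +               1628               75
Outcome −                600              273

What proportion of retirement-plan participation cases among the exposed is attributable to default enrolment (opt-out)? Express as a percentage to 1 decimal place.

70.5

Reading the table with exposure as columns: a = 1628 (Opt-out default, case), b = 600 (Opt-out default, non-case), c = 75 (Opt-in default, case), d = 273.
Risk in exposed = 1628/2228 = 0.73070; risk in unexposed = 75/348 = 0.21552.
RR = 0.73070/0.21552 = 3.39045
AR% = (RR − 1)/RR × 100 = (3.39045 − 1)/3.39045 × 100 = 70.5054%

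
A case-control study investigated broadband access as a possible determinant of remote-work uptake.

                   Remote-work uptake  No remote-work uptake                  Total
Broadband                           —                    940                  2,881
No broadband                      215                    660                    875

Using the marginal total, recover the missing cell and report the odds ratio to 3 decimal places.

The missing cell is in the exposed row: 2881 − 940 = 1941.
So a = 1941, b = 940, c = 215, d = 660.
OR = (a·d)/(b·c) = (1941 × 660) / (940 × 215) = 1281060 / 202100 = 6.33874

6.339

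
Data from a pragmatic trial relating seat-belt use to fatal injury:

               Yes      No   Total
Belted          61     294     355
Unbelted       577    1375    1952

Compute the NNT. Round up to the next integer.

9

Risk in treated group = 61/355 = 0.17183; risk in control = 577/1952 = 0.29559.
Absolute risk reduction = 0.29559 − 0.17183 = 0.12376
NNT = 1 / ARR = 1 / 0.12376 = 8.080 → round up → 9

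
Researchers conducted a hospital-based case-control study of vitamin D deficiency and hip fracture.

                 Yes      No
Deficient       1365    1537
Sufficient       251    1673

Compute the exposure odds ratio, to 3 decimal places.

Cells: a = 1365, b = 1537, c = 251, d = 1673.
OR = (a·d)/(b·c) = (1365 × 1673) / (1537 × 251) = 2283645 / 385787 = 5.91945
The odds of hip fracture are about 5.92 times as high in the deficient group.

5.919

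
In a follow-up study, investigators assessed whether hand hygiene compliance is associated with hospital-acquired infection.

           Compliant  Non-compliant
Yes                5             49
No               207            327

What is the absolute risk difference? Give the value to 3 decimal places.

Reading the table with exposure as columns: a = 5 (Compliant, case), b = 207 (Compliant, non-case), c = 49 (Non-compliant, case), d = 327.
Risk in exposed = 5/212 = 0.023585; risk in unexposed = 49/376 = 0.130319.
Risk difference = 0.023585 − 0.130319 = -0.106734

-0.107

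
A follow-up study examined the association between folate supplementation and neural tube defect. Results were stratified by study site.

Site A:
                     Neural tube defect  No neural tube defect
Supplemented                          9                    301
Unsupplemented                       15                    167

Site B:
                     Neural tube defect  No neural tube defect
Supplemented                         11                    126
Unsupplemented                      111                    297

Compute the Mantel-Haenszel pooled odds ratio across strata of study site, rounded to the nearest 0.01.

0.26

OR_MH = Σ(aᵢdᵢ/nᵢ) / Σ(bᵢcᵢ/nᵢ), where nᵢ is the stratum total.
Stratum 1 (Site A): n = 492; a·d/n = 9·167/492 = 3.0549; b·c/n = 301·15/492 = 9.1768
Stratum 2 (Site B): n = 545; a·d/n = 11·297/545 = 5.9945; b·c/n = 126·111/545 = 25.6624
OR_MH = (3.0549 + 5.9945) / (9.1768 + 25.6624) = 9.0494 / 34.8392 = 0.25975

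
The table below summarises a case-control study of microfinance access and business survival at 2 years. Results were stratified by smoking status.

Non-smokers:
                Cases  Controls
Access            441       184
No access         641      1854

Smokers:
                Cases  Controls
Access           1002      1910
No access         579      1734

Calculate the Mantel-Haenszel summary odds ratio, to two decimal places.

2.38

OR_MH = Σ(aᵢdᵢ/nᵢ) / Σ(bᵢcᵢ/nᵢ), where nᵢ is the stratum total.
Stratum 1 (Non-smokers): n = 3120; a·d/n = 441·1854/3120 = 262.0558; b·c/n = 184·641/3120 = 37.8026
Stratum 2 (Smokers): n = 5225; a·d/n = 1002·1734/5225 = 332.5298; b·c/n = 1910·579/5225 = 211.6536
OR_MH = (262.0558 + 332.5298) / (37.8026 + 211.6536) = 594.5855 / 249.4562 = 2.38353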